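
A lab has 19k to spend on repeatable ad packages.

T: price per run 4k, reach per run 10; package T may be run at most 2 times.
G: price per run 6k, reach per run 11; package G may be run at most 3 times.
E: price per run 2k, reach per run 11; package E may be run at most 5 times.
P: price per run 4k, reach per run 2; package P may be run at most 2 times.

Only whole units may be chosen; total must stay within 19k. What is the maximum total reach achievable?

This is a bounded integer knapsack.
1×T, 5×E, and 1×P: price 18 ≤ 19, reach 1·10 + 5·11 + 1·2 = 67.
2×T and 5×E: price 18 ≤ 19, reach 2·10 + 5·11 = 75.
Best is 75.

75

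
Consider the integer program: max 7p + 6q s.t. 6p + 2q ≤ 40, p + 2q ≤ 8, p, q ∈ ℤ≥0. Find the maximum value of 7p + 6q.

48

(p,q)=(6,1): 6·6+2·1=38≤40, 1·6+2·1=8≤8, objective 48.
(p,q)=(6,0): 6·6+2·0=36≤40, 1·6+2·0=6≤8, objective 42.
(p,q)=(5,1): 6·5+2·1=32≤40, 1·5+2·1=7≤8, objective 41.
(p,q)=(5,0): 6·5+2·0=30≤40, 1·5+2·0=5≤8, objective 35.
No feasible integer point exceeds 48.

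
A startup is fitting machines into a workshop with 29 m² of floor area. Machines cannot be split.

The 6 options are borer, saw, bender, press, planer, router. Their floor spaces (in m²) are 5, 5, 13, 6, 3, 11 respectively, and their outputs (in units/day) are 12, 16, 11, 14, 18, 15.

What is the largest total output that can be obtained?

63

This is an integer program with binary decision variables.
Take saw, press, planer, and router: floor space 5 + 6 + 3 + 11 = 25 ≤ 29, output 16 + 14 + 18 + 15 = 63.
No other feasible combination does better.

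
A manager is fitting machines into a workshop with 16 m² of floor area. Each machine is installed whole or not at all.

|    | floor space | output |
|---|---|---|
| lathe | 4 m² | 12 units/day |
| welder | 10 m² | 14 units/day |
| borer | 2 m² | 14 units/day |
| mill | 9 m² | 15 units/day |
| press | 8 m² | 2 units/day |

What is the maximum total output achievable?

Allowing fractional choices, the relaxed optimum would be about 42.4, but machines are indivisible.
lathe + welder + borer: floor space 4 + 10 + 2 = 16 ≤ 16, output 12 + 14 + 14 = 40.
lathe + borer + mill: floor space 4 + 2 + 9 = 15 ≤ 16, output 12 + 14 + 15 = 41.
Best is lathe, borer, and mill with total output 41.

41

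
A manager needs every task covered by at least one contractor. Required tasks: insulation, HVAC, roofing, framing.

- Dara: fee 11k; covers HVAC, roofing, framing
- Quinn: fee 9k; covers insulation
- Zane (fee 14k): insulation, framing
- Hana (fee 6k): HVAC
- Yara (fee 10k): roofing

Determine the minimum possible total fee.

This is an integer covering problem.
Choose Dara and Quinn: together they cover insulation, HVAC, roofing, framing — every task.
Total fee: 11 + 9 = 20.
No cover costs less than 20.

20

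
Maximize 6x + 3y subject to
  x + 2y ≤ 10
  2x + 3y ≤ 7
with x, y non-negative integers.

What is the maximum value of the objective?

The continuous relaxation peaks at (3.5, 0) with value 21.00; rounding to a feasible lattice point costs some objective.
(x,y)=(3,0): 1·3+2·0=3≤10, 2·3+3·0=6≤7, objective 18.
(x,y)=(2,1): 1·2+2·1=4≤10, 2·2+3·1=7≤7, objective 15.
(x,y)=(2,0): 1·2+2·0=2≤10, 2·2+3·0=4≤7, objective 12.
No feasible integer point exceeds 18.

18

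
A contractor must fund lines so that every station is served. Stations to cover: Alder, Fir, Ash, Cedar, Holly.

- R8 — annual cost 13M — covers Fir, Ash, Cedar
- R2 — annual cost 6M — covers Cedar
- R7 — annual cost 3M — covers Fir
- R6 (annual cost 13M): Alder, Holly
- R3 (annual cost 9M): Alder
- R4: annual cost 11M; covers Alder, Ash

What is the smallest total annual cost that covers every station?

The greedy cost-per-new-station heuristic would pick R7, R4, R2, and R6 for 33, but a cheaper cover exists.
Choose R8 and R6: together they cover Alder, Fir, Ash, Cedar, Holly — every station.
Total annual cost: 13 + 13 = 26.
No cover costs less than 26.

26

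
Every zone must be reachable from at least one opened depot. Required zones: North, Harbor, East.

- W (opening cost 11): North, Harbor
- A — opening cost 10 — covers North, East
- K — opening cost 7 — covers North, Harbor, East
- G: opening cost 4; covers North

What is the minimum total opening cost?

This is an integer covering problem.
K alone covers North, Harbor, East — every zone.
Total opening cost: 7.
No cover costs less than 7.

7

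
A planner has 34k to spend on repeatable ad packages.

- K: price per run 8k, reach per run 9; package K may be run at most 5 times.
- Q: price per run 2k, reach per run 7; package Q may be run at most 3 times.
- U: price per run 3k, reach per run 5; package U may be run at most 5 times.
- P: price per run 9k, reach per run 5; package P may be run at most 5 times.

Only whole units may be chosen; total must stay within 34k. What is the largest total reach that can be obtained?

59

This is a bounded integer knapsack.
2×K, 3×Q, and 4×U: price 34 ≤ 34, reach 2·9 + 3·7 + 4·5 = 59.
1×K, 3×Q, and 5×U: price 29 ≤ 34, reach 1·9 + 3·7 + 5·5 = 55.
Best is 59.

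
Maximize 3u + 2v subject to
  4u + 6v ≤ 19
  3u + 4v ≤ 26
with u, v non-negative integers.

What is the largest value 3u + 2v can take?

12

(u,v)=(4,0): 4·4+6·0=16≤19, 3·4+4·0=12≤26, objective 12.
(u,v)=(3,1): 4·3+6·1=18≤19, 3·3+4·1=13≤26, objective 11.
(u,v)=(3,0): 4·3+6·0=12≤19, 3·3+4·0=9≤26, objective 9.
No feasible integer point exceeds 12.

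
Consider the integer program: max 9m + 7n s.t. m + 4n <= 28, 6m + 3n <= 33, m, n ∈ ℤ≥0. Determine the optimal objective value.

62

The continuous relaxation peaks at (2.29, 6.43) with value 65.57; rounding to a feasible lattice point costs some objective.
(m,n)=(3,5): 1·3+4·5=23≤28, 6·3+3·5=33≤33, objective 62.
(m,n)=(2,6): 1·2+4·6=26≤28, 6·2+3·6=30≤33, objective 60.
(m,n)=(3,4): 1·3+4·4=19≤28, 6·3+3·4=30≤33, objective 55.
No feasible integer point exceeds 62.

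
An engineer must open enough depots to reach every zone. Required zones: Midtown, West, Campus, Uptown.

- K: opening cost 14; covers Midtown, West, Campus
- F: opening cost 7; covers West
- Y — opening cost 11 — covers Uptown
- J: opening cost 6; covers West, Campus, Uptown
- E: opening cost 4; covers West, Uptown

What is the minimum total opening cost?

This is a weighted set-cover instance.
Choose K and E: together they cover Midtown, West, Campus, Uptown — every zone.
Total opening cost: 14 + 4 = 18.

18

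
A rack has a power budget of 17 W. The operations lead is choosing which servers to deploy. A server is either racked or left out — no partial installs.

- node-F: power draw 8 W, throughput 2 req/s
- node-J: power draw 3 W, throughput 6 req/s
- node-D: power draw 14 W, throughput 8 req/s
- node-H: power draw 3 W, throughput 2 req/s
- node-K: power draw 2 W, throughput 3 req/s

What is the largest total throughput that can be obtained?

14

This is a 0-1 knapsack instance.
node-J + node-H + node-K: power draw 3 + 3 + 2 = 8 ≤ 17, throughput 6 + 2 + 3 = 11.
node-J + node-D: power draw 3 + 14 = 17 ≤ 17, throughput 6 + 8 = 14.
node-F + node-J + node-H + node-K: power draw 8 + 3 + 3 + 2 = 16 ≤ 17, throughput 2 + 6 + 2 + 3 = 13.
Best is node-J and node-D with total throughput 14.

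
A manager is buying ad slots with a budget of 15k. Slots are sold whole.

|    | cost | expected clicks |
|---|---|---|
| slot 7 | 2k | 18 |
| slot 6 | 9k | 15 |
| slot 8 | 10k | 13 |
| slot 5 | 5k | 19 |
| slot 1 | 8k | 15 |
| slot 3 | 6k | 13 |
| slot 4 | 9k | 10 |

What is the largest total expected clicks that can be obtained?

52

slot 7 + slot 5: cost 2 + 5 = 7 ≤ 15, expected clicks 18 + 19 = 37.
slot 7 + slot 5 + slot 3: cost 2 + 5 + 6 = 13 ≤ 15, expected clicks 18 + 19 + 13 = 50.
slot 7 + slot 5 + slot 1: cost 2 + 5 + 8 = 15 ≤ 15, expected clicks 18 + 19 + 15 = 52.
Best is slot 7, slot 5, and slot 1 with total expected clicks 52.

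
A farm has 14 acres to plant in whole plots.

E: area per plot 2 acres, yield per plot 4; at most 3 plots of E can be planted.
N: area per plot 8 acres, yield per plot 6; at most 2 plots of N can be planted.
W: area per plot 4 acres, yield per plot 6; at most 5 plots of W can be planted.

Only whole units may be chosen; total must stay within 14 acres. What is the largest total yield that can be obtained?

24

Take 3×E and 2×W: area 14 ≤ 14, yield 3·4 + 2·6 = 24.
E has the best ratio (4/2) and is taken to its limit of 3; remaining capacity is filled optimally with the others.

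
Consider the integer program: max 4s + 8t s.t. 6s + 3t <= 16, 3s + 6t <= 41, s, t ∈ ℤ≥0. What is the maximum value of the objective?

(s,t)=(0,5) is feasible, giving 40.
(s,t)=(0,4) is feasible, giving 32.
No feasible integer point exceeds 40.

40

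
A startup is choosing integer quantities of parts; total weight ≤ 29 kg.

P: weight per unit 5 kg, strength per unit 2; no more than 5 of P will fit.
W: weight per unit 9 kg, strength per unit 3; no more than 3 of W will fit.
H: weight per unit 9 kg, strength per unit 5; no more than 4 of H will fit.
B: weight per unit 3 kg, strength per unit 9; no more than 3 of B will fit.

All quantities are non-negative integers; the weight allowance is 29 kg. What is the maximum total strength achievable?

37

2×H and 3×B: weight 27 ≤ 29, strength 2·5 + 3·9 = 37.
2×P, 1×H, and 3×B: weight 28 ≤ 29, strength 2·2 + 1·5 + 3·9 = 36.
Best is 37.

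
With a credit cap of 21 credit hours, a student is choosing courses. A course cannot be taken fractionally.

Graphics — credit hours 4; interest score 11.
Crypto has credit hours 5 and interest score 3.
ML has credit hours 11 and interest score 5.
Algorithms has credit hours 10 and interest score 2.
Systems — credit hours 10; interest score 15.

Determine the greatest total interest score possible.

29

Take Graphics, Crypto, and Systems: credit hours 4 + 5 + 10 = 19 ≤ 21, interest score 11 + 3 + 15 = 29.
No other feasible combination does better.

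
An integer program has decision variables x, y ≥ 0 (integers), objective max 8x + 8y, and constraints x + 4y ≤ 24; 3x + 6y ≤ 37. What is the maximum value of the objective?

The continuous relaxation peaks at (12.3, 0) with value 98.67; rounding to a feasible lattice point costs some objective.
(x,y)=(12,0): 1·12+4·0=12≤24, 3·12+6·0=36≤37, objective 96.
(x,y)=(11,0): 1·11+4·0=11≤24, 3·11+6·0=33≤37, objective 88.
The best lattice point is (12,0), giving 96.

96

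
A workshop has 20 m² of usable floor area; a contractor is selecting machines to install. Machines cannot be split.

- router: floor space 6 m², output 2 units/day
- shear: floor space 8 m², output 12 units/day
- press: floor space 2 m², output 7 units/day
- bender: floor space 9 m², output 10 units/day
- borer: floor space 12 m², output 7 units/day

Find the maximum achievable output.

shear + press + bender: floor space 8 + 2 + 9 = 19 ≤ 20, output 12 + 7 + 10 = 29.
shear + bender: floor space 8 + 9 = 17 ≤ 20, output 12 + 10 = 22.
Best is shear, press, and bender with total output 29.

29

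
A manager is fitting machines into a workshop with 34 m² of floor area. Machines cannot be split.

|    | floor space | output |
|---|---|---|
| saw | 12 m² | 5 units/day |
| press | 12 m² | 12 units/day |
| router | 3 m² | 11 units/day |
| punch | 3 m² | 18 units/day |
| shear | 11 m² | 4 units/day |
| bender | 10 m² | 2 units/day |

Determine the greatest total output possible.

46

Treat it as a binary knapsack problem.
Allowing fractional choices, the relaxed optimum would be about 47.5, but machines are indivisible.
press + router + punch + shear: floor space 12 + 3 + 3 + 11 = 29 ≤ 34, output 12 + 11 + 18 + 4 = 45.
saw + press + router + punch: floor space 12 + 12 + 3 + 3 = 30 ≤ 34, output 5 + 12 + 11 + 18 = 46.
Best is saw, press, router, and punch with total output 46.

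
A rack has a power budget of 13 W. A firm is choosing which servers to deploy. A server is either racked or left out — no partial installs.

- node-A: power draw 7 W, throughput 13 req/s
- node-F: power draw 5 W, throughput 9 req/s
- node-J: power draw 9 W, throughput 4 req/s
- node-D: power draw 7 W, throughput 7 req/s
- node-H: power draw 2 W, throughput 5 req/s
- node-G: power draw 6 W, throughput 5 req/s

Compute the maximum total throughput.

node-F + node-H + node-G: power draw 5 + 2 + 6 = 13 ≤ 13, throughput 9 + 5 + 5 = 19.
node-A + node-F: power draw 7 + 5 = 12 ≤ 13, throughput 13 + 9 = 22.
Best is node-A and node-F with total throughput 22.

22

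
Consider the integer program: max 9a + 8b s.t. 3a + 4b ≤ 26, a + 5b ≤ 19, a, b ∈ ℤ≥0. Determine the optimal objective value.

72

Relaxing integrality, the LP optimum is 78.00 at (a,b) = (8.67, 0), which is not an integer point.
(a,b)=(8,0): 3·8+4·0=24≤26, 1·8+5·0=8≤19, objective 72.
(a,b)=(7,1): 3·7+4·1=25≤26, 1·7+5·1=12≤19, objective 71.
(a,b)=(7,0): 3·7+4·0=21≤26, 1·7+5·0=7≤19, objective 63.
The best lattice point is (8,0), giving 72.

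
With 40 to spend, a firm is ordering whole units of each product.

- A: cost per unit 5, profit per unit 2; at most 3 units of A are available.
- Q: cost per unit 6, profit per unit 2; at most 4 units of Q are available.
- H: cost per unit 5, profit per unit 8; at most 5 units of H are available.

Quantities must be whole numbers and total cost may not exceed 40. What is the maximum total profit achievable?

46

2×Q and 5×H: cost 37 ≤ 40, profit 2·2 + 5·8 = 44.
3×A and 5×H: cost 40 ≤ 40, profit 3·2 + 5·8 = 46.
Best is 46.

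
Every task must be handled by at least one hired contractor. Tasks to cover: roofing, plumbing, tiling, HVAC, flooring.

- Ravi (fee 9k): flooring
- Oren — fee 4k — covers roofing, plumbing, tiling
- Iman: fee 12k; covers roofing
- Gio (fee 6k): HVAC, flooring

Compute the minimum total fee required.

This is an integer covering problem.
Choose Oren and Gio: together they cover roofing, plumbing, tiling, HVAC, flooring — every task.
Total fee: 4 + 6 = 10.

10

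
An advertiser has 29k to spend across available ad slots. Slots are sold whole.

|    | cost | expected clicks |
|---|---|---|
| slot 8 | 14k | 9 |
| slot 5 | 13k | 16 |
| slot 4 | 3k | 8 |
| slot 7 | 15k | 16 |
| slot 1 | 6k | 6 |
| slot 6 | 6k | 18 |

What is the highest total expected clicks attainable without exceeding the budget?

slot 5 + slot 4 + slot 6: cost 13 + 3 + 6 = 22 ≤ 29, expected clicks 16 + 8 + 18 = 42.
slot 5 + slot 4 + slot 1 + slot 6: cost 13 + 3 + 6 + 6 = 28 ≤ 29, expected clicks 16 + 8 + 6 + 18 = 48.
Best is slot 5, slot 4, slot 1, and slot 6 with total expected clicks 48.

48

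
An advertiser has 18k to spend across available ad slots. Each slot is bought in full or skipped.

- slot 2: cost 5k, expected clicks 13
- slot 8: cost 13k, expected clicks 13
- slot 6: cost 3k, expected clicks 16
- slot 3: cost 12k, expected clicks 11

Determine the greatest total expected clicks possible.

29

Take slot 2 and slot 6: cost 5 + 3 = 8 ≤ 18, expected clicks 13 + 16 = 29.
No feasible combination exceeds this.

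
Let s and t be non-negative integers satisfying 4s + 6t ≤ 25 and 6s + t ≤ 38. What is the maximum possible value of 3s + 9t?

36

(s,t)=(0,4): 4·0+6·4=24≤25, 6·0+1·4=4≤38, objective 36.
(s,t)=(1,3): 4·1+6·3=22≤25, 6·1+1·3=9≤38, objective 30.
No feasible integer point exceeds 36.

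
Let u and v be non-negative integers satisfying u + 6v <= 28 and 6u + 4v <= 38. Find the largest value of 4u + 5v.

32

The continuous relaxation peaks at (3.62, 4.06) with value 34.81; rounding to a feasible lattice point costs some objective.
(u,v)=(3,4): 1·3+6·4=27≤28, 6·3+4·4=34≤38, objective 32.
(u,v)=(4,3): 1·4+6·3=22≤28, 6·4+4·3=36≤38, objective 31.
(u,v)=(2,4): 1·2+6·4=26≤28, 6·2+4·4=28≤38, objective 28.
No feasible integer point exceeds 32.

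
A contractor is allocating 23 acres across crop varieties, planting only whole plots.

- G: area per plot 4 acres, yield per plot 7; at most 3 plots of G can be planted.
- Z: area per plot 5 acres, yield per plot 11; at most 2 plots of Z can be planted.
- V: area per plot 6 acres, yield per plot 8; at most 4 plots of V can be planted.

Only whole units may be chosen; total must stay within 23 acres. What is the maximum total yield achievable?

43

Z has the best ratio (11/5); taking only Z gives at most 2×11 = 22 (stopped by the supply cap of 2).
Mixing does better — 3×G and 2×Z: area 22 ≤ 23, yield 3·7 + 2·11 = 43.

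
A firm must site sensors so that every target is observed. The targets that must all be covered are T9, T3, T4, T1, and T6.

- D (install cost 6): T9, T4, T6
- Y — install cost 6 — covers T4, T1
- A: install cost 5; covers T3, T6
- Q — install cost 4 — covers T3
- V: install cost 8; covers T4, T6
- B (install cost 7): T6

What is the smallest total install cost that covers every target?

This is an integer covering problem.
Choose D, Y, and Q: together they cover T9, T3, T4, T1, T6 — every target.
Total install cost: 6 + 6 + 4 = 16.
No cover costs less than 16.

16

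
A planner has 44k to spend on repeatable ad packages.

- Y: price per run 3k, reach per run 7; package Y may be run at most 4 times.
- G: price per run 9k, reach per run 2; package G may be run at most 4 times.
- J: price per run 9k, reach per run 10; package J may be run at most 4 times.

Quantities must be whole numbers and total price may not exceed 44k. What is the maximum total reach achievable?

Y has the best ratio (7/3); taking only Y gives at most 4×7 = 28 (stopped by the supply cap of 4).
Mixing does better — 4×Y and 3×J: price 39 ≤ 44, reach 4·7 + 3·10 = 58.

58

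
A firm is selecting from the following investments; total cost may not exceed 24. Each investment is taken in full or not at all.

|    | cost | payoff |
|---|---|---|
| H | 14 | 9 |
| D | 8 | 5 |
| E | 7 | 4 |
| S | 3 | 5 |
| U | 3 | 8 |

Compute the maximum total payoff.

H + E + U: cost 14 + 7 + 3 = 24 ≤ 24, payoff 9 + 4 + 8 = 21.
D + E + S + U: cost 8 + 7 + 3 + 3 = 21 ≤ 24, payoff 5 + 4 + 5 + 8 = 22.
H + S + U: cost 14 + 3 + 3 = 20 ≤ 24, payoff 9 + 5 + 8 = 22.
The maximum payoff is 22; one optimal choice is H, S, and U.

22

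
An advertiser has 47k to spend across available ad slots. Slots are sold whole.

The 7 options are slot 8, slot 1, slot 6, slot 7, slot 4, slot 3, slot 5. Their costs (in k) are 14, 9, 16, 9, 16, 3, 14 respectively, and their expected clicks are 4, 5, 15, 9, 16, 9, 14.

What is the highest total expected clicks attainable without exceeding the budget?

This is a 0-1 knapsack instance.
slot 6 + slot 7 + slot 4 + slot 3: cost 16 + 9 + 16 + 3 = 44 ≤ 47, expected clicks 15 + 9 + 16 + 9 = 49.
slot 7 + slot 4 + slot 3 + slot 5: cost 9 + 16 + 3 + 14 = 42 ≤ 47, expected clicks 9 + 16 + 9 + 14 = 48.
slot 6 + slot 7 + slot 3 + slot 5: cost 16 + 9 + 3 + 14 = 42 ≤ 47, expected clicks 15 + 9 + 9 + 14 = 47.
Best is slot 6, slot 7, slot 4, and slot 3 with total expected clicks 49.

49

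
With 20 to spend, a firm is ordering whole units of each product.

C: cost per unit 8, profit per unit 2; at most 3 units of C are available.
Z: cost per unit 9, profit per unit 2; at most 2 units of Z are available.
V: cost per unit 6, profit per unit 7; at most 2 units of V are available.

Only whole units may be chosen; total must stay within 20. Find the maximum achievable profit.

This is a bounded integer knapsack.
Take 1×C and 2×V: cost 20 ≤ 20, profit 1·2 + 2·7 = 16.
V has the best ratio (7/6) and is taken to its limit of 2; remaining capacity is filled optimally with the others.

16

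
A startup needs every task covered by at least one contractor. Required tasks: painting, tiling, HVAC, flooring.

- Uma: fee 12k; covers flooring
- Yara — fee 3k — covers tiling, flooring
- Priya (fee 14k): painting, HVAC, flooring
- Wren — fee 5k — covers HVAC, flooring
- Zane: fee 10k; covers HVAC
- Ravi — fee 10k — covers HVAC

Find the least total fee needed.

This is an integer covering problem.
The greedy cost-per-new-task heuristic would pick Yara, Wren, and Priya for 22, but a cheaper cover exists.
Choose Yara and Priya: together they cover painting, tiling, HVAC, flooring — every task.
Total fee: 3 + 14 = 17.
No cover costs less than 17.

17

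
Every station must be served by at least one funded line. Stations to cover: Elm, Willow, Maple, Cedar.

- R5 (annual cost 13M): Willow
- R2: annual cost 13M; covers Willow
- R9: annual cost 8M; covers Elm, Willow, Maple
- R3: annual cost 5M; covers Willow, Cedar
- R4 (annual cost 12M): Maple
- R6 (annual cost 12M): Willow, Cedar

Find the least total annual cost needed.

13

Choose R9 and R3: together they cover Elm, Willow, Maple, Cedar — every station.
Total annual cost: 8 + 5 = 13.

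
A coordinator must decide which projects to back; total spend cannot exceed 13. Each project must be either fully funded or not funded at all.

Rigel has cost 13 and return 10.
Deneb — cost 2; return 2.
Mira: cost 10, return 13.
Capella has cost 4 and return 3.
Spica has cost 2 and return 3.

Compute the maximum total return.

16

This is a 0-1 knapsack instance.
Allowing fractional choices, the relaxed optimum would be about 17.0, but projects are indivisible.
Mira: cost 10 ≤ 13, return 13.
Mira + Spica: cost 10 + 2 = 12 ≤ 13, return 13 + 3 = 16.
Deneb + Mira: cost 2 + 10 = 12 ≤ 13, return 2 + 13 = 15.
Best is Mira and Spica with total return 16.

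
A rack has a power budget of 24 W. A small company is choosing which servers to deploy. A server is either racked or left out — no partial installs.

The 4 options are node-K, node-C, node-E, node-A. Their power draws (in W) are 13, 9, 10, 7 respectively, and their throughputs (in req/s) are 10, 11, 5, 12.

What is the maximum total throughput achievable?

23

Allowing fractional choices, the relaxed optimum would be about 29.2, but servers are indivisible.
node-C + node-A: power draw 9 + 7 = 16 ≤ 24, throughput 11 + 12 = 23.
node-K + node-C: power draw 13 + 9 = 22 ≤ 24, throughput 10 + 11 = 21.
node-K + node-A: power draw 13 + 7 = 20 ≤ 24, throughput 10 + 12 = 22.
Best is node-C and node-A with total throughput 23.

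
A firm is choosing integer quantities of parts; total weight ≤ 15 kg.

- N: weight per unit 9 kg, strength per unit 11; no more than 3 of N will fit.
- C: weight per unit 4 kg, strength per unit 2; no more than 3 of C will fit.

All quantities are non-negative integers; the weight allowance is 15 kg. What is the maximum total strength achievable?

13

N has the best ratio (11/9); taking only N gives at most 1×11 = 11 (stopped by the weight limit).
Mixing does better — 1×N and 1×C: weight 13 ≤ 15, strength 1·11 + 1·2 = 13.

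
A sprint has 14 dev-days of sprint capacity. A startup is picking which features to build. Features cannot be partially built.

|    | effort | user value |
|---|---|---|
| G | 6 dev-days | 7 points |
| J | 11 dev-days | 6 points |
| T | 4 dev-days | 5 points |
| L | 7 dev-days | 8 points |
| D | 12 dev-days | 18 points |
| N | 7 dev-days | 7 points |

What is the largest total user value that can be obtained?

Take D: effort 12 ≤ 14, user value 18.
No other feasible combination does better.

18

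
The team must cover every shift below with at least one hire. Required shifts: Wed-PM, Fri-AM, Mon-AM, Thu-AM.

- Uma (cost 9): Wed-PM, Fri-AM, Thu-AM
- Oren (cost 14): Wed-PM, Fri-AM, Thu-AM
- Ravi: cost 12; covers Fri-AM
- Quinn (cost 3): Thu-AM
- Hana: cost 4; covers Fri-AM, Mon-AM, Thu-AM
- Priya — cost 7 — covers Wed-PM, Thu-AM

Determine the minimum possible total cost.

11

Choose Hana and Priya: together they cover Wed-PM, Fri-AM, Mon-AM, Thu-AM — every shift.
Total cost: 4 + 7 = 11.
No cover costs less than 11.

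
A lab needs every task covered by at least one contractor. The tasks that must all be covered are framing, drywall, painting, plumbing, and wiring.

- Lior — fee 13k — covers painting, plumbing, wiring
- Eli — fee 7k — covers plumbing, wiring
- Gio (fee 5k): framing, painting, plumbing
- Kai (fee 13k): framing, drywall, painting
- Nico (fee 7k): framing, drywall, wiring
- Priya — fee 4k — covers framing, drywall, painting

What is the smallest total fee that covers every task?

Choose Eli and Priya: together they cover framing, drywall, painting, plumbing, wiring — every task.
Total fee: 7 + 4 = 11.

11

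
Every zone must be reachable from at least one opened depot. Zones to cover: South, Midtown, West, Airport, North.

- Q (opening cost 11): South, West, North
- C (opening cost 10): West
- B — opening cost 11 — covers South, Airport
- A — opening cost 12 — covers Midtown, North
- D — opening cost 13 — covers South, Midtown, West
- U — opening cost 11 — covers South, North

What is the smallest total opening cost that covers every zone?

33

The greedy cost-per-new-zone heuristic would pick Q, B, and A for 34, but a cheaper cover exists.
Choose C, B, and A: together they cover South, Midtown, West, Airport, North — every zone.
Total opening cost: 10 + 11 + 12 = 33.
No cover costs less than 33.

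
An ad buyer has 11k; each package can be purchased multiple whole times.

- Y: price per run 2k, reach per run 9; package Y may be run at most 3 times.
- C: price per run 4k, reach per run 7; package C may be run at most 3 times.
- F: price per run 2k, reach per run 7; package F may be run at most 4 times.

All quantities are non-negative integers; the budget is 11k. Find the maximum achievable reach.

Y has the best ratio (9/2); taking only Y gives at most 3×9 = 27 (stopped by the supply cap of 3).
Mixing does better — 3×Y and 2×F: price 10 ≤ 11, reach 3·9 + 2·7 = 41.

41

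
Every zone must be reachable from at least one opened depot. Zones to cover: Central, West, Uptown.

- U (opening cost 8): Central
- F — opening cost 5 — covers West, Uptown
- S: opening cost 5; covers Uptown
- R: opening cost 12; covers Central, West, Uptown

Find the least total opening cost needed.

12

The greedy cost-per-new-zone heuristic would pick F and U for 13, but a cheaper cover exists.
R alone covers Central, West, Uptown — every zone.
Total opening cost: 12.
No cover costs less than 12.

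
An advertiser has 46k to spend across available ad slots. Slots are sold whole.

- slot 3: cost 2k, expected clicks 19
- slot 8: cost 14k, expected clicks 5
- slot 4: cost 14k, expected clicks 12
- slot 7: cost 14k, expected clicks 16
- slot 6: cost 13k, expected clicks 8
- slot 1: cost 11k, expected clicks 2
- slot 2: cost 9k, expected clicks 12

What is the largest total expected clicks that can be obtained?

Allowing fractional choices, the relaxed optimum would be about 63.3, but ad slots are indivisible.
slot 3 + slot 4 + slot 7 + slot 6: cost 2 + 14 + 14 + 13 = 43 ≤ 46, expected clicks 19 + 12 + 16 + 8 = 55.
slot 3 + slot 7 + slot 6 + slot 2: cost 2 + 14 + 13 + 9 = 38 ≤ 46, expected clicks 19 + 16 + 8 + 12 = 55.
slot 3 + slot 4 + slot 7 + slot 2: cost 2 + 14 + 14 + 9 = 39 ≤ 46, expected clicks 19 + 12 + 16 + 12 = 59.
Best is slot 3, slot 4, slot 7, and slot 2 with total expected clicks 59.

59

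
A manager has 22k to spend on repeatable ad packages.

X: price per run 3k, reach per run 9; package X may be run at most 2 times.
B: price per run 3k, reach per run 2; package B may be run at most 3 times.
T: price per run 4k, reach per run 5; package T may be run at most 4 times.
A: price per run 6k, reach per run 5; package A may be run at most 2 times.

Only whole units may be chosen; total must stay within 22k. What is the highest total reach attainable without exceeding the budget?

X has the best ratio (9/3); taking only X gives at most 2×9 = 18 (stopped by the supply cap of 2).
Mixing does better — 2×X and 4×T: price 22 ≤ 22, reach 2·9 + 4·5 = 38.

38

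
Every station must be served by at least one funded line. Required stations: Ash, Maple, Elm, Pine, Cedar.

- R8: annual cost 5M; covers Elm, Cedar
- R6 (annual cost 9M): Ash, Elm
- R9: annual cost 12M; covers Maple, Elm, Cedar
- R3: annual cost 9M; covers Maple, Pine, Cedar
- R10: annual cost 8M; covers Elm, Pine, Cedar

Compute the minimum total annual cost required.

This is a weighted set-cover instance.
The greedy cost-per-new-station heuristic would pick R8, R3, and R6 for 23, but a cheaper cover exists.
Choose R6 and R3: together they cover Ash, Maple, Elm, Pine, Cedar — every station.
Total annual cost: 9 + 9 = 18.
No cover costs less than 18.

18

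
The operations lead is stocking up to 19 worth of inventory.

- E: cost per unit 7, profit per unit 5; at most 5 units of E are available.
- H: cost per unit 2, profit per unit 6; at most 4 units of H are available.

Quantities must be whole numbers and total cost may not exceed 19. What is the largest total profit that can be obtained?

H has the best ratio (6/2); taking only H gives at most 4×6 = 24 (stopped by the supply cap of 4).
Mixing does better — 1×E and 4×H: cost 15 ≤ 19, profit 1·5 + 4·6 = 29.

29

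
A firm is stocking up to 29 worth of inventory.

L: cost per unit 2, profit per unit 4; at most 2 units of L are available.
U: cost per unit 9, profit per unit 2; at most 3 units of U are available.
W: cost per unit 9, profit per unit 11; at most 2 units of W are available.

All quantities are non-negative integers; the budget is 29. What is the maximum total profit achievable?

L has the best ratio (4/2); taking only L gives at most 2×4 = 8 (stopped by the supply cap of 2).
Mixing does better — 2×L and 2×W: cost 22 ≤ 29, profit 2·4 + 2·11 = 30.

30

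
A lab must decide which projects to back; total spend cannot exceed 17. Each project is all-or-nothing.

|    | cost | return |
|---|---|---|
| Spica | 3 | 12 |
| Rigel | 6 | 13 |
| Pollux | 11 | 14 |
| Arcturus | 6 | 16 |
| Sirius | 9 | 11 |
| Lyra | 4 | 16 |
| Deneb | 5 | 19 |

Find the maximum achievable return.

51

Allowing fractional choices, the relaxed optimum would be about 60.3, but projects are indivisible.
Arcturus + Lyra + Deneb: cost 6 + 4 + 5 = 15 ≤ 17, return 16 + 16 + 19 = 51.
Rigel + Arcturus + Deneb: cost 6 + 6 + 5 = 17 ≤ 17, return 13 + 16 + 19 = 48.
Rigel + Lyra + Deneb: cost 6 + 4 + 5 = 15 ≤ 17, return 13 + 16 + 19 = 48.
Best is Arcturus, Lyra, and Deneb with total return 51.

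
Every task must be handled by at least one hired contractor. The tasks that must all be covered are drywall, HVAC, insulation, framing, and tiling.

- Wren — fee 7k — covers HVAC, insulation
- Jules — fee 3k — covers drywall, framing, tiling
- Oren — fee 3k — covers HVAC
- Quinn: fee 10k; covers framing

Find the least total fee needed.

The greedy cost-per-new-task heuristic would pick Jules, Oren, and Wren for 13, but a cheaper cover exists.
Choose Wren and Jules: together they cover drywall, HVAC, insulation, framing, tiling — every task.
Total fee: 7 + 3 = 10.
No cover costs less than 10.

10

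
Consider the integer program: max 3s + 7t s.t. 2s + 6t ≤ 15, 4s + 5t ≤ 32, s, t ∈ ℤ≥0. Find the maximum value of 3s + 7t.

21

Relaxing integrality, the LP optimum is 22.50 at (s,t) = (7.5, 0), which is not an integer point.
(s,t)=(7,0) is feasible, giving 21.
(s,t)=(6,0) is feasible, giving 18.
Maximum is 21 at (s,t)=(7,0).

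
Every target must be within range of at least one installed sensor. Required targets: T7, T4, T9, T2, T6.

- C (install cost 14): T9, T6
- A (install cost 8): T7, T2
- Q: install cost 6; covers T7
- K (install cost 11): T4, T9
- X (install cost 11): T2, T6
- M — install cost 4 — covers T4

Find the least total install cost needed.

26

Choose C, A, and M: together they cover T7, T4, T9, T2, T6 — every target.
Total install cost: 14 + 8 + 4 = 26.
No cover costs less than 26.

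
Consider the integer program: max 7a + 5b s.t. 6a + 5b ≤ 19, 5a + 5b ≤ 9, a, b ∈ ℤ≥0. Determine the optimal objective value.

7

(a,b)=(1,0): 6·1+5·0=6≤19, 5·1+5·0=5≤9, objective 7.
(a,b)=(0,1): 6·0+5·1=5≤19, 5·0+5·1=5≤9, objective 5.
(a,b)=(0,0): 6·0+5·0=0≤19, 5·0+5·0=0≤9, objective 0.
Maximum is 7 at (a,b)=(1,0).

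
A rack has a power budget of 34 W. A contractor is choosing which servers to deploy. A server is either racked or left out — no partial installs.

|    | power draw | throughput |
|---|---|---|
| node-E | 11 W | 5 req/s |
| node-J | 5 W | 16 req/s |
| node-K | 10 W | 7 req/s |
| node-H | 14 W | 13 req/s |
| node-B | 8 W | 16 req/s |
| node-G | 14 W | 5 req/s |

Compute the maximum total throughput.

Allowing fractional choices, the relaxed optimum would be about 49.9, but servers are indivisible.
node-J + node-H + node-B: power draw 5 + 14 + 8 = 27 ≤ 34, throughput 16 + 13 + 16 = 45.
node-E + node-J + node-K + node-B: power draw 11 + 5 + 10 + 8 = 34 ≤ 34, throughput 5 + 16 + 7 + 16 = 44.
Best is node-J, node-H, and node-B with total throughput 45.

45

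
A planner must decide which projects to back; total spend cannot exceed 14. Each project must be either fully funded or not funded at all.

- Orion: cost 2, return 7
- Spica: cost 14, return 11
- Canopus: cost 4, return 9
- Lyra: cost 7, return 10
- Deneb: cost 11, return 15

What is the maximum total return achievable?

26

This is an integer program with binary decision variables.
Allowing fractional choices, the relaxed optimum would be about 27.4, but projects are indivisible.
Orion + Canopus + Lyra: cost 2 + 4 + 7 = 13 ≤ 14, return 7 + 9 + 10 = 26.
Orion + Deneb: cost 2 + 11 = 13 ≤ 14, return 7 + 15 = 22.
Best is Orion, Canopus, and Lyra with total return 26.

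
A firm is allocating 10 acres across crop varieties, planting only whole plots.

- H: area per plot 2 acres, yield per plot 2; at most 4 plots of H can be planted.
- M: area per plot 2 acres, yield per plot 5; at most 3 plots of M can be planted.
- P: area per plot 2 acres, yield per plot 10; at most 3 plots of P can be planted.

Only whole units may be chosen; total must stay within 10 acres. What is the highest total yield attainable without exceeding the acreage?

40

P has the best ratio (10/2); taking only P gives at most 3×10 = 30 (stopped by the supply cap of 3).
Mixing does better — 2×M and 3×P: area 10 ≤ 10, yield 2·5 + 3·10 = 40.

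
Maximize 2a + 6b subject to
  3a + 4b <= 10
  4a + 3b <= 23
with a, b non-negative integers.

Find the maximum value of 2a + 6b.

12

(a,b)=(0,2): 3·0+4·2=8≤10, 4·0+3·2=6≤23, objective 12.
(a,b)=(1,1): 3·1+4·1=7≤10, 4·1+3·1=7≤23, objective 8.
Maximum is 12 at (a,b)=(0,2).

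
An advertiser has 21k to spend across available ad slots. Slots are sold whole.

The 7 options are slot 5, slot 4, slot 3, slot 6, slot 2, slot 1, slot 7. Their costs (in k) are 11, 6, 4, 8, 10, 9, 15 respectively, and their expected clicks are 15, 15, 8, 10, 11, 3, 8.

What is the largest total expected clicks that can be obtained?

This is an integer program with binary decision variables.
slot 4 + slot 3 + slot 2: cost 6 + 4 + 10 = 20 ≤ 21, expected clicks 15 + 8 + 11 = 34.
slot 5 + slot 4 + slot 3: cost 11 + 6 + 4 = 21 ≤ 21, expected clicks 15 + 15 + 8 = 38.
Best is slot 5, slot 4, and slot 3 with total expected clicks 38.

38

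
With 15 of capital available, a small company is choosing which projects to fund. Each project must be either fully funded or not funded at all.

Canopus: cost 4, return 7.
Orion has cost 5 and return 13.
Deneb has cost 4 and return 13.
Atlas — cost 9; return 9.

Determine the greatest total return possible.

33

Allowing fractional choices, the relaxed optimum would be about 35.0, but projects are indivisible.
Deneb + Atlas: cost 4 + 9 = 13 ≤ 15, return 13 + 9 = 22.
Orion + Deneb: cost 5 + 4 = 9 ≤ 15, return 13 + 13 = 26.
Canopus + Orion + Deneb: cost 4 + 5 + 4 = 13 ≤ 15, return 7 + 13 + 13 = 33.
Best is Canopus, Orion, and Deneb with total return 33.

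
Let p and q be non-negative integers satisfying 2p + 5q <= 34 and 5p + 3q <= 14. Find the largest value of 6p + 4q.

18

Relaxing integrality, the LP optimum is 18.67 at (p,q) = (0, 4.67), which is not an integer point.
(p,q)=(1,3): 2·1+5·3=17≤34, 5·1+3·3=14≤14, objective 18.
(p,q)=(0,4): 2·0+5·4=20≤34, 5·0+3·4=12≤14, objective 16.
(p,q)=(1,2): 2·1+5·2=12≤34, 5·1+3·2=11≤14, objective 14.
Maximum is 18 at (p,q)=(1,3).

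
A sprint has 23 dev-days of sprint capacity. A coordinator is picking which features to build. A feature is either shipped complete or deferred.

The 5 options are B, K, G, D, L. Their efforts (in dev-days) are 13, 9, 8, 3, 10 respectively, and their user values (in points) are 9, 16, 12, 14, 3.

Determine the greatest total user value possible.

42

Treat it as a binary knapsack problem.
Allowing fractional choices, the relaxed optimum would be about 44.1, but features are indivisible.
K + G + D: effort 9 + 8 + 3 = 20 ≤ 23, user value 16 + 12 + 14 = 42.
K + D + L: effort 9 + 3 + 10 = 22 ≤ 23, user value 16 + 14 + 3 = 33.
Best is K, G, and D with total user value 42.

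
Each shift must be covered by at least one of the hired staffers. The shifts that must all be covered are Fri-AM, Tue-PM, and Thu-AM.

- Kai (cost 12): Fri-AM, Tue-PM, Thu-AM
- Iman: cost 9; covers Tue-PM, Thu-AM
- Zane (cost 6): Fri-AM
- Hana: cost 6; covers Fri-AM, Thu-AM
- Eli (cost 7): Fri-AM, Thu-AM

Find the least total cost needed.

Kai alone covers Fri-AM, Tue-PM, Thu-AM — every shift.
Total cost: 12.

12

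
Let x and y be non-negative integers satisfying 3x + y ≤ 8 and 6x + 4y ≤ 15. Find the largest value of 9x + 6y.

21

(x,y)=(1,2): 3·1+1·2=5≤8, 6·1+4·2=14≤15, objective 21.
(x,y)=(0,3): 3·0+1·3=3≤8, 6·0+4·3=12≤15, objective 18.
Maximum is 21 at (x,y)=(1,2).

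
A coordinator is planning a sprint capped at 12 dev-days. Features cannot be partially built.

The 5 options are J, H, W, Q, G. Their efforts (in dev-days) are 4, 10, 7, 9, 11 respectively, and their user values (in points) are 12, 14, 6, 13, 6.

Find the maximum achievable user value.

18

Treat it as a binary knapsack problem.
Take J and W: effort 4 + 7 = 11 ≤ 12, user value 12 + 6 = 18.
No other feasible combination does better.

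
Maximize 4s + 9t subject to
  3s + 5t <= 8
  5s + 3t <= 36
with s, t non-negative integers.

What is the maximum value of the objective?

The continuous relaxation peaks at (0, 1.6) with value 14.40; rounding to a feasible lattice point costs some objective.
(s,t)=(1,1): 3·1+5·1=8≤8, 5·1+3·1=8≤36, objective 13.
(s,t)=(0,1): 3·0+5·1=5≤8, 5·0+3·1=3≤36, objective 9.
(s,t)=(2,0): 3·2+5·0=6≤8, 5·2+3·0=10≤36, objective 8.
No feasible integer point exceeds 13.

13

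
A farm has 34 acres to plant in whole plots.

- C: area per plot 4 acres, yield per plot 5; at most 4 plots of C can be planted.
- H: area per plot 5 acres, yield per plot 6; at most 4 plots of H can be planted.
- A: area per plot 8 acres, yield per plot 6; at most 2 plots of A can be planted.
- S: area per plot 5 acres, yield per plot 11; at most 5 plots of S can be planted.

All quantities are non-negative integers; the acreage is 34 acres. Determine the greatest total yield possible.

66

This is a bounded integer knapsack.
Take 1×C, 1×H, and 5×S: area 34 ≤ 34, yield 1·5 + 1·6 + 5·11 = 66.
S has the best ratio (11/5) and is taken to its limit of 5; remaining capacity is filled optimally with the others.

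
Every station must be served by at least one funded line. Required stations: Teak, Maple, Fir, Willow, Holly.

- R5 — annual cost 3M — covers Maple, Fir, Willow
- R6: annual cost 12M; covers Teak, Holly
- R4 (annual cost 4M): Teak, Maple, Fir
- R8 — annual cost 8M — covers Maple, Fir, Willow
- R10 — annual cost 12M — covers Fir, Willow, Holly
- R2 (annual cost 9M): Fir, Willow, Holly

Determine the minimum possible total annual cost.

The greedy cost-per-new-station heuristic would pick R5, R4, and R2 for 16, but a cheaper cover exists.
Choose R4 and R2: together they cover Teak, Maple, Fir, Willow, Holly — every station.
Total annual cost: 4 + 9 = 13.
No cover costs less than 13.

13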